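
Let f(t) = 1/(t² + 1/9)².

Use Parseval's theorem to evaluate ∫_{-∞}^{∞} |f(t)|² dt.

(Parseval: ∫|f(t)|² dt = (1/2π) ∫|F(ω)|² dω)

∫|f(t)|² dt = \frac{10935 \pi}{16}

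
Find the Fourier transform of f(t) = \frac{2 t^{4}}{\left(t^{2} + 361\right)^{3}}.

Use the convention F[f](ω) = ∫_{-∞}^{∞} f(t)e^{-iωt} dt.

F(ω) = \frac{\pi \left(361 \omega^{2} - 95 \left|{\omega}\right| + 3\right) e^{- 19 \left|{\omega}\right|}}{76}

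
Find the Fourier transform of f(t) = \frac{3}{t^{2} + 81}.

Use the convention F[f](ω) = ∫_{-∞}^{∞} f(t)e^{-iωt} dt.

F(ω) = \frac{\pi e^{- 9 \left|{\omega}\right|}}{3}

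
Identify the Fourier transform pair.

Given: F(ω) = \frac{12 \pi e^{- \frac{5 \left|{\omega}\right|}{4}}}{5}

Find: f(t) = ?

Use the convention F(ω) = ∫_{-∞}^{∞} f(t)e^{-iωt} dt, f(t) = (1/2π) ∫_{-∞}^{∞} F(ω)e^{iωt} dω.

f(t) = \frac{3}{t^{2} + \frac{25}{16}}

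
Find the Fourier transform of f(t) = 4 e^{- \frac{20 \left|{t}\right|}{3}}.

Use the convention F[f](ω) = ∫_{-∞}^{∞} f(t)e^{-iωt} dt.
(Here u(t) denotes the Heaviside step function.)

F(ω) = \frac{480}{9 \omega^{2} + 400}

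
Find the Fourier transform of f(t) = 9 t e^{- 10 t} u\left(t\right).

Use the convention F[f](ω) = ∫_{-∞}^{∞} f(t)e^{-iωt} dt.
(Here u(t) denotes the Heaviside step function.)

F(ω) = \frac{9}{\left(i \omega + 10\right)^{2}}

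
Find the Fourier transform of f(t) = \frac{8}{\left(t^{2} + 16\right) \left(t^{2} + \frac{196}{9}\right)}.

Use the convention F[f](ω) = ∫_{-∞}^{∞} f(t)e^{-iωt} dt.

F(ω) = \frac{9 \pi e^{- 4 \left|{\omega}\right|}}{26} - \frac{27 \pi e^{- \frac{14 \left|{\omega}\right|}{3}}}{91}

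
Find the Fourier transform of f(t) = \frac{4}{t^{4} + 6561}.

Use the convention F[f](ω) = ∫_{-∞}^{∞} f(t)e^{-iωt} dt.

F(ω) = \frac{4 \pi e^{- \frac{9 \sqrt{2} \left|{\omega}\right|}{2}} \sin{\left(\frac{9 \sqrt{2} \left|{\omega}\right|}{2} + \frac{\pi}{4} \right)}}{729}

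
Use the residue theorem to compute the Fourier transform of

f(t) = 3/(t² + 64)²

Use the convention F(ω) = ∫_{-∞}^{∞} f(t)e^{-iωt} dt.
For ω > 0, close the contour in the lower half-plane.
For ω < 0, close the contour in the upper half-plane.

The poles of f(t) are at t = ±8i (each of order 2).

Let g(z) = f(z)e^{-iωz}; for large |z| the factor e^{-iωz} decays in the lower half-plane when ω > 0 and in the upper half-plane when ω < 0.

Case ω > 0 (lower half-plane, clockwise contour ⇒ F(ω) = -2πi·ΣRes):
  Res_{z = - 8 i} g(z) = \frac{3 i \left(8 \omega + 1\right) e^{- 8 \omega}}{2048} (pole of order 2)
  F(ω) = -2πi·ΣRes = \frac{3 \pi \left(8 \omega + 1\right) e^{- 8 \omega}}{1024}

Case ω < 0 (upper half-plane, counterclockwise contour ⇒ F(ω) = +2πi·ΣRes):
  Res_{z = 8 i} g(z) = \frac{3 i \left(8 \omega - 1\right) e^{8 \omega}}{2048} (pole of order 2)
  F(ω) = 2πi·ΣRes = \frac{3 \pi \left(1 - 8 \omega\right) e^{8 \omega}}{1024}

Both cases combine into a single formula in |ω|:

F(ω) = \frac{3 \pi \left(8 \left|{\omega}\right| + 1\right) e^{- 8 \left|{\omega}\right|}}{1024}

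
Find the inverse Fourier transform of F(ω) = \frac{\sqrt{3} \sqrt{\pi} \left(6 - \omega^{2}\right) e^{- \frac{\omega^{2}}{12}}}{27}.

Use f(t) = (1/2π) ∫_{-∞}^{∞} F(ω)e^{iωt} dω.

f(t) = 4 t^{2} e^{- 3 t^{2}}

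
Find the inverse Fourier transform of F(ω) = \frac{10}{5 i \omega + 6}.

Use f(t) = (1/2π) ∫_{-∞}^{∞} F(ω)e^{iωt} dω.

f(t) = 2 e^{- \frac{6 t}{5}} u\left(t\right)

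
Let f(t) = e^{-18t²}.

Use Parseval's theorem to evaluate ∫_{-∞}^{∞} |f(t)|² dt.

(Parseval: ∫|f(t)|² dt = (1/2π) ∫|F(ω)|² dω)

∫|f(t)|² dt = \frac{\sqrt{\pi}}{6}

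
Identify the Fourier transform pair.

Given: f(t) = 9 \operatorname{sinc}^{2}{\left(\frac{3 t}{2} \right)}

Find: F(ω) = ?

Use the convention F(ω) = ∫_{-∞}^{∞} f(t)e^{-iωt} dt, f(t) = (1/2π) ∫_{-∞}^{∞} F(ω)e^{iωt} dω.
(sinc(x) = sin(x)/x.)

F(ω) = \begin{cases} 2 \pi \left(3 - \left|{\omega}\right|\right) & \text{for}\: \omega > -3 \wedge \omega < 3 \\0 & \text{otherwise} \end{cases}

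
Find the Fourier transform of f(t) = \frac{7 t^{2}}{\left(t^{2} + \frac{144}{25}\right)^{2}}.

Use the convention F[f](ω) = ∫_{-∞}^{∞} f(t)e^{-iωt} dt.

F(ω) = \frac{7 \pi \left(5 - 12 \left|{\omega}\right|\right) e^{- \frac{12 \left|{\omega}\right|}{5}}}{24}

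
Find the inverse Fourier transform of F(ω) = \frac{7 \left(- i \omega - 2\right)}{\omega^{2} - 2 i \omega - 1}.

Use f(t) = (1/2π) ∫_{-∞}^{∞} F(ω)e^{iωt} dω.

f(t) = 7 \left(t + 1\right) e^{- t} u\left(t\right)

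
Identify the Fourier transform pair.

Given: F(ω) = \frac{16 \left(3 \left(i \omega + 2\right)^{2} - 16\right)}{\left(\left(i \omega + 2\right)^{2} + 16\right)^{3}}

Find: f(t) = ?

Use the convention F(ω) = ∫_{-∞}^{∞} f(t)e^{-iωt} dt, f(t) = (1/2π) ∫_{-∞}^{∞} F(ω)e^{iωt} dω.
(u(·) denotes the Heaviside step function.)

f(t) = 2 t^{2} e^{- 2 t} \sin{\left(4 t \right)} u\left(t\right)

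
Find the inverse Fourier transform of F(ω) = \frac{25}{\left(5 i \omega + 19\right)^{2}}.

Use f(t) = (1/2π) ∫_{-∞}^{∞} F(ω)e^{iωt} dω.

f(t) = t e^{- \frac{19 t}{5}} u\left(t\right)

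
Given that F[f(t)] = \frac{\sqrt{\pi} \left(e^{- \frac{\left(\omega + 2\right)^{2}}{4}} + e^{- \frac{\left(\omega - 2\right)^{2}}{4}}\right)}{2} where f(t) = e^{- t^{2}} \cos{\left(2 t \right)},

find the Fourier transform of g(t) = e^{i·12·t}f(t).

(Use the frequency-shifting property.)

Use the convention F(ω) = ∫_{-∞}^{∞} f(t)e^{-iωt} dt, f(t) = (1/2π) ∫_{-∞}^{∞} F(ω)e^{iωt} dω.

F[g](ω) = \frac{\sqrt{\pi} \left(e^{2 \omega} + e^{24}\right) e^{- \frac{\omega^{2}}{4} + 5 \omega - 49}}{2}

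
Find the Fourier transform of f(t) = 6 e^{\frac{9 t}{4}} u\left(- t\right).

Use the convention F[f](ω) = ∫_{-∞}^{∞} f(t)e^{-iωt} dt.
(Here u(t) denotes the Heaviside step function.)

F(ω) = - \frac{24}{4 i \omega - 9}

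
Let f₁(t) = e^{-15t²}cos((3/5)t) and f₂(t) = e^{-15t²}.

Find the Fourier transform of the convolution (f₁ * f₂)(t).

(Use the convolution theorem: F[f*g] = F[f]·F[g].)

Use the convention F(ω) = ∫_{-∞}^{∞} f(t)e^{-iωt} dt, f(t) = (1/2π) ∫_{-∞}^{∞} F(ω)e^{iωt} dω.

F[f₁*f₂](ω) = \frac{\pi \left(e^{\frac{\omega}{25}} + 1\right) e^{- \frac{\omega^{2}}{30} - \frac{\omega}{50} - \frac{3}{500}}}{30}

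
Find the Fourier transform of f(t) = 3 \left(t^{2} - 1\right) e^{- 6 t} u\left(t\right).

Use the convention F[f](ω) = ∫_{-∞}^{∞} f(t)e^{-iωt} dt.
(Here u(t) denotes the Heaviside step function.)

F(ω) = \frac{3 \left(2 i \omega - \left(i \omega + 6\right)^{3} + 12\right)}{\left(i \omega + 6\right)^{4}}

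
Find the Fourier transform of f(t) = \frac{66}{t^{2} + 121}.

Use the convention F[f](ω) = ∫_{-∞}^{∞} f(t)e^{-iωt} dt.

F(ω) = 6 \pi e^{- 11 \left|{\omega}\right|}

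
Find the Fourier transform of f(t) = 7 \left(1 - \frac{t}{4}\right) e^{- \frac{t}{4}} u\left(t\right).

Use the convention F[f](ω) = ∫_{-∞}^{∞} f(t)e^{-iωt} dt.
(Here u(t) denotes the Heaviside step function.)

F(ω) = \frac{112 i \omega}{- 16 \omega^{2} + 8 i \omega + 1}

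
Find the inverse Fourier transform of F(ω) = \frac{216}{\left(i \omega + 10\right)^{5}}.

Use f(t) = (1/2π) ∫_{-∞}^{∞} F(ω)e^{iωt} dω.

f(t) = 9 t^{4} e^{- 10 t} u\left(t\right)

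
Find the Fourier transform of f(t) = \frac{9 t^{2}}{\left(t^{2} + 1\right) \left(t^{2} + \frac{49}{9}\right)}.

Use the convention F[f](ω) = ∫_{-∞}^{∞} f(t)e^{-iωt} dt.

F(ω) = - \frac{81 \pi e^{- \left|{\omega}\right|}}{40} + \frac{189 \pi e^{- \frac{7 \left|{\omega}\right|}{3}}}{40}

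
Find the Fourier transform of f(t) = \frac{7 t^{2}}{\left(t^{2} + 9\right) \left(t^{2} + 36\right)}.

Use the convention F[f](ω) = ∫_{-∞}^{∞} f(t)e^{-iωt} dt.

F(ω) = \frac{7 \pi \left(2 - e^{3 \left|{\omega}\right|}\right) e^{- 6 \left|{\omega}\right|}}{9}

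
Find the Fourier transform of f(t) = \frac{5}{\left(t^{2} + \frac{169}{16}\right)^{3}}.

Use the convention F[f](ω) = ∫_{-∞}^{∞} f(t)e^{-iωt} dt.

F(ω) = \frac{40 \pi \left(169 \omega^{2} + 156 \left|{\omega}\right| + 48\right) e^{- \frac{13 \left|{\omega}\right|}{4}}}{371293}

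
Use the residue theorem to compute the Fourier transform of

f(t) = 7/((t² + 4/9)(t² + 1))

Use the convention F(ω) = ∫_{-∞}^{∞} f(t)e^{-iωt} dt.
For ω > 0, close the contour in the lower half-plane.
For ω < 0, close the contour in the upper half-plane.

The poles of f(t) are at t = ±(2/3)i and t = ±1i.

Let g(z) = f(z)e^{-iωz}; for large |z| the factor e^{-iωz} decays in the lower half-plane when ω > 0 and in the upper half-plane when ω < 0.

Case ω > 0 (lower half-plane, clockwise contour ⇒ F(ω) = -2πi·ΣRes):
  Res_{z = - \frac{2 i}{3}} g(z) = \frac{189 i e^{- \frac{2 \omega}{3}}}{20}
  Res_{z = - i} g(z) = - \frac{63 i e^{- \omega}}{10}
  F(ω) = -2πi·ΣRes = - \frac{63 \pi e^{- \omega}}{5} + \frac{189 \pi e^{- \frac{2 \omega}{3}}}{10}

Case ω < 0 (upper half-plane, counterclockwise contour ⇒ F(ω) = +2πi·ΣRes):
  Res_{z = \frac{2 i}{3}} g(z) = - \frac{189 i e^{\frac{2 \omega}{3}}}{20}
  Res_{z = i} g(z) = \frac{63 i e^{\omega}}{10}
  F(ω) = 2πi·ΣRes = \frac{63 \pi \left(3 e^{\frac{2 \omega}{3}} - 2 e^{\omega}\right)}{10}

Both cases combine into a single formula in |ω|:

F(ω) = - \frac{63 \pi e^{- \left|{\omega}\right|}}{5} + \frac{189 \pi e^{- \frac{2 \left|{\omega}\right|}{3}}}{10}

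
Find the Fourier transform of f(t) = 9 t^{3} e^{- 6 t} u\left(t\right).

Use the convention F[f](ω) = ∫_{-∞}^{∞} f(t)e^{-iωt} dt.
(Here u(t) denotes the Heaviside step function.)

F(ω) = \frac{54}{\left(i \omega + 6\right)^{4}}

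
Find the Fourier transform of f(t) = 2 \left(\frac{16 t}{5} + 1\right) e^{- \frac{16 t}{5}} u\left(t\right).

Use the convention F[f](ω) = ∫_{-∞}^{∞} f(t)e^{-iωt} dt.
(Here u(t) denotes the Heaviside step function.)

F(ω) = \frac{10 \left(- 5 i \omega - 32\right)}{25 \omega^{2} - 160 i \omega - 256}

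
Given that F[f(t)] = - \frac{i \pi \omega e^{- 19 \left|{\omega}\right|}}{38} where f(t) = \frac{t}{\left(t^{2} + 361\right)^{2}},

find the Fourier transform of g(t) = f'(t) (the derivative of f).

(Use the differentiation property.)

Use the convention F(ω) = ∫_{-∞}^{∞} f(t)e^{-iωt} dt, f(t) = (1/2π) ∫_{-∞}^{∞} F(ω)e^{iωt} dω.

F[g](ω) = \frac{\pi \omega^{2} e^{- 19 \left|{\omega}\right|}}{38}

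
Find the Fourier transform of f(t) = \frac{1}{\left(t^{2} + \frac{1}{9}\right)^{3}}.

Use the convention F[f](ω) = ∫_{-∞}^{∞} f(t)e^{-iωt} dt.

F(ω) = \frac{27 \pi \left(\omega^{2} + 9 \left|{\omega}\right| + 27\right) e^{- \frac{\left|{\omega}\right|}{3}}}{8}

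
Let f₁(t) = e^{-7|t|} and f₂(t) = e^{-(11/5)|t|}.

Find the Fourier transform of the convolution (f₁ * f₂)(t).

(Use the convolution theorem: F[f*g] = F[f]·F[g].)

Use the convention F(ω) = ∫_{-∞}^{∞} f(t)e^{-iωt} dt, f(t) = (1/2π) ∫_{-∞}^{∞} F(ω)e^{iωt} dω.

F[f₁*f₂](ω) = \frac{1540}{\left(\omega^{2} + 49\right) \left(25 \omega^{2} + 121\right)}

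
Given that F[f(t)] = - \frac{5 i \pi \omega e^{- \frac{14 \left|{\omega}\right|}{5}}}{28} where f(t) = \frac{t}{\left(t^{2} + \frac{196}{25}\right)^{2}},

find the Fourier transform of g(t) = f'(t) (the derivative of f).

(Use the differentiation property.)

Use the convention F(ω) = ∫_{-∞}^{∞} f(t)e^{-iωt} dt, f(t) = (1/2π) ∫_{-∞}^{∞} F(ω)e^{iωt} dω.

F[g](ω) = \frac{5 \pi \omega^{2} e^{- \frac{14 \left|{\omega}\right|}{5}}}{28}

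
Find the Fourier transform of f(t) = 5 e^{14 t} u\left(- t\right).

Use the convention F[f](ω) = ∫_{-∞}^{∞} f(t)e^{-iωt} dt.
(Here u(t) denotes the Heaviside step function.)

F(ω) = - \frac{5}{i \omega - 14}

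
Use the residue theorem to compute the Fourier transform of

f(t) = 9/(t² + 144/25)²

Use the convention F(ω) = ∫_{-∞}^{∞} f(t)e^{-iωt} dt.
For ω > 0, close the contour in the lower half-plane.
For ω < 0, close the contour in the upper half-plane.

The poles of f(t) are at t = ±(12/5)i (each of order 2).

Let g(z) = f(z)e^{-iωz}; for large |z| the factor e^{-iωz} decays in the lower half-plane when ω > 0 and in the upper half-plane when ω < 0.

Case ω > 0 (lower half-plane, clockwise contour ⇒ F(ω) = -2πi·ΣRes):
  Res_{z = - \frac{12 i}{5}} g(z) = \frac{25 i \left(12 \omega + 5\right) e^{- \frac{12 \omega}{5}}}{768} (pole of order 2)
  F(ω) = -2πi·ΣRes = \frac{25 \pi \left(12 \omega + 5\right) e^{- \frac{12 \omega}{5}}}{384}

Case ω < 0 (upper half-plane, counterclockwise contour ⇒ F(ω) = +2πi·ΣRes):
  Res_{z = \frac{12 i}{5}} g(z) = \frac{25 i \left(12 \omega - 5\right) e^{\frac{12 \omega}{5}}}{768} (pole of order 2)
  F(ω) = 2πi·ΣRes = \frac{25 \pi \left(5 - 12 \omega\right) e^{\frac{12 \omega}{5}}}{384}

Both cases combine into a single formula in |ω|:

F(ω) = \frac{25 \pi \left(12 \left|{\omega}\right| + 5\right) e^{- \frac{12 \left|{\omega}\right|}{5}}}{384}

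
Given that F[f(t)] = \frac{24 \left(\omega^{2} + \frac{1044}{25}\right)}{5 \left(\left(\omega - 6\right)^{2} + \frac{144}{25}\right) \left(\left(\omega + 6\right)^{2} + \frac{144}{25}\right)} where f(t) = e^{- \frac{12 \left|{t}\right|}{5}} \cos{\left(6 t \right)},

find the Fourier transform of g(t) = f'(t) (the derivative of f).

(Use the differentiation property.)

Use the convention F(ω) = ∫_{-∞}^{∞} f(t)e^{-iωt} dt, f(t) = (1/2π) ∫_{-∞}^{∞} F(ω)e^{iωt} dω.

F[g](ω) = \frac{120 i \omega \left(25 \omega^{2} + 1044\right)}{625 \omega^{4} - 37800 \omega^{2} + 1089936}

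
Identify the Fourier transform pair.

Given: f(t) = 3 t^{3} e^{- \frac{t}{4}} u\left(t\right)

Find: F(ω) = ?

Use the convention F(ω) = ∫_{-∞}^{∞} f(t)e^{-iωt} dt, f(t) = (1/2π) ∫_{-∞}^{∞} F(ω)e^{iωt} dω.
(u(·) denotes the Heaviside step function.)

F(ω) = \frac{4608}{\left(4 i \omega + 1\right)^{4}}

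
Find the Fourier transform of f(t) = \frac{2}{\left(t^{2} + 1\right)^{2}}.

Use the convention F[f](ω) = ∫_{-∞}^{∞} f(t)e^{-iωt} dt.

F(ω) = \pi \left(\left|{\omega}\right| + 1\right) e^{- \left|{\omega}\right|}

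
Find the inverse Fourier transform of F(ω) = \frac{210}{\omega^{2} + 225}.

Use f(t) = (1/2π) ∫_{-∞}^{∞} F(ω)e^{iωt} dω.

f(t) = 7 e^{- 15 \left|{t}\right|}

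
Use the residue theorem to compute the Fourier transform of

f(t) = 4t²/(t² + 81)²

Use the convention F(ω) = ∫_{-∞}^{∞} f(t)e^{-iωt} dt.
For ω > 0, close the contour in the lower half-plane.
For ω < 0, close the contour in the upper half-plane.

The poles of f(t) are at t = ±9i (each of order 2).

Let g(z) = f(z)e^{-iωz}; for large |z| the factor e^{-iωz} decays in the lower half-plane when ω > 0 and in the upper half-plane when ω < 0.

Case ω > 0 (lower half-plane, clockwise contour ⇒ F(ω) = -2πi·ΣRes):
  Res_{z = - 9 i} g(z) = i \left(\frac{1}{9} - \omega\right) e^{- 9 \omega} (pole of order 2)
  F(ω) = -2πi·ΣRes = \frac{2 \pi \left(1 - 9 \omega\right) e^{- 9 \omega}}{9}

Case ω < 0 (upper half-plane, counterclockwise contour ⇒ F(ω) = +2πi·ΣRes):
  Res_{z = 9 i} g(z) = i \left(- \omega - \frac{1}{9}\right) e^{9 \omega} (pole of order 2)
  F(ω) = 2πi·ΣRes = \frac{2 \pi \left(9 \omega + 1\right) e^{9 \omega}}{9}

Both cases combine into a single formula in |ω|:

F(ω) = \frac{2 \pi \left(1 - 9 \left|{\omega}\right|\right) e^{- 9 \left|{\omega}\right|}}{9}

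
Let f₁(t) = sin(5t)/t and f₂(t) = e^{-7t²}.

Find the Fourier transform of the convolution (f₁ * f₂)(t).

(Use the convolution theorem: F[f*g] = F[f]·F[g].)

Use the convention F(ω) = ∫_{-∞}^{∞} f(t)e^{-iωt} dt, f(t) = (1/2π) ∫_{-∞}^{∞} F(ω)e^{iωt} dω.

F[f₁*f₂](ω) = \begin{cases} \frac{\sqrt{7} \pi^{\frac{3}{2}} e^{- \frac{\omega^{2}}{28}}}{7} & \text{for}\: \omega > -5 \wedge \omega < 5 \\0 & \text{otherwise} \end{cases}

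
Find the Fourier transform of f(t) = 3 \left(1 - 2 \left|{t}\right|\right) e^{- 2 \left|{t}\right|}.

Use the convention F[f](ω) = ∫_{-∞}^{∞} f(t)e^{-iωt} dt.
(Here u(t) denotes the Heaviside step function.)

F(ω) = \frac{24 \omega^{2}}{\left(\omega^{2} + 4\right)^{2}}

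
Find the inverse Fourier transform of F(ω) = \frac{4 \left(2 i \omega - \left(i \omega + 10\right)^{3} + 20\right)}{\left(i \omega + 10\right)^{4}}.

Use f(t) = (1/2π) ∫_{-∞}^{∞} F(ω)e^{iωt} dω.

f(t) = 4 \left(t^{2} - 1\right) e^{- 10 t} u\left(t\right)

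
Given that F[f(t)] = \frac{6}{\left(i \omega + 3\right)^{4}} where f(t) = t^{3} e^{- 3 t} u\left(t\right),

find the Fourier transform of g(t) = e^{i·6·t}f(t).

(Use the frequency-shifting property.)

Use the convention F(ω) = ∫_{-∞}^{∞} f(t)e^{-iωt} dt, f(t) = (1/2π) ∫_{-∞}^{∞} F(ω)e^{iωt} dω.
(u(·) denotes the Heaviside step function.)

F[g](ω) = \frac{6}{\left(i \left(\omega - 6\right) + 3\right)^{4}}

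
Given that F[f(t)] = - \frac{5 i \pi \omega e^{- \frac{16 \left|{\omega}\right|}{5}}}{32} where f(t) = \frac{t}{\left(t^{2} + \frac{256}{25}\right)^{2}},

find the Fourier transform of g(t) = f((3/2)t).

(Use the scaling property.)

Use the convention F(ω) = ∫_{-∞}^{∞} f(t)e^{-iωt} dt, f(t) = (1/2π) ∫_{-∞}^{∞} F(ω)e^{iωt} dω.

F[g](ω) = - \frac{5 i \pi \omega e^{- \frac{32 \left|{\omega}\right|}{15}}}{72}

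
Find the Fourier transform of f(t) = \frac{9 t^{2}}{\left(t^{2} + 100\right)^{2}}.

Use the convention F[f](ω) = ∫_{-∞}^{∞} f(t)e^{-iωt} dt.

F(ω) = \frac{9 \pi \left(1 - 10 \left|{\omega}\right|\right) e^{- 10 \left|{\omega}\right|}}{20}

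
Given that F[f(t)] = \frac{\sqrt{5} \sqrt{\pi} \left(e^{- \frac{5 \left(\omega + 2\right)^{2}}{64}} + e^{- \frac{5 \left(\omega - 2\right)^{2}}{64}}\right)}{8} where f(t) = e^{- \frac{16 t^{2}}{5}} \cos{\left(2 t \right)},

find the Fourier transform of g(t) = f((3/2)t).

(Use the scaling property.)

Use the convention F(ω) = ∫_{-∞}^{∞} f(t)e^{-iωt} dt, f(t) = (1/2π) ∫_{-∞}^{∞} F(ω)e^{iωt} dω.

F[g](ω) = \frac{\sqrt{5} \sqrt{\pi} \left(e^{\frac{5 \omega}{12}} + 1\right) e^{- \frac{5 \omega^{2}}{144} - \frac{5 \omega}{24} - \frac{5}{16}}}{12}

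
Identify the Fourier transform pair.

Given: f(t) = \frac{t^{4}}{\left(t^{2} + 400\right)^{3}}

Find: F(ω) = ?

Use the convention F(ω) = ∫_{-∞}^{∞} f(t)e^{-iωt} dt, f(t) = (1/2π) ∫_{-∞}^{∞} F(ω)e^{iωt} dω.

F(ω) = \frac{\pi \left(400 \omega^{2} - 100 \left|{\omega}\right| + 3\right) e^{- 20 \left|{\omega}\right|}}{160}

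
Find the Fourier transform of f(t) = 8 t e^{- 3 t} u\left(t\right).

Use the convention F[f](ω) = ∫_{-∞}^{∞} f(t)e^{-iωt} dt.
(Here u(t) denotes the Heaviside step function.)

F(ω) = \frac{8}{\left(i \omega + 3\right)^{2}}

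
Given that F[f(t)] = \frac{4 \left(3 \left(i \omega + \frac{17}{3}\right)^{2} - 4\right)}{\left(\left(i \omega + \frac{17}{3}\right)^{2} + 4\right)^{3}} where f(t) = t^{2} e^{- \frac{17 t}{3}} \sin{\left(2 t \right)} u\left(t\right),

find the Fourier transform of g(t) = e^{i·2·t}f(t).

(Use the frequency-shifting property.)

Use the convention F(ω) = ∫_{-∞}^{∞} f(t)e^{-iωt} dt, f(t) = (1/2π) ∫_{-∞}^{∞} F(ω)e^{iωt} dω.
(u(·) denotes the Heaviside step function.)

F[g](ω) = \frac{972 \left(\left(3 i \left(\omega - 2\right) + 17\right)^{2} - 12\right)}{\left(\left(3 i \left(\omega - 2\right) + 17\right)^{2} + 36\right)^{3}}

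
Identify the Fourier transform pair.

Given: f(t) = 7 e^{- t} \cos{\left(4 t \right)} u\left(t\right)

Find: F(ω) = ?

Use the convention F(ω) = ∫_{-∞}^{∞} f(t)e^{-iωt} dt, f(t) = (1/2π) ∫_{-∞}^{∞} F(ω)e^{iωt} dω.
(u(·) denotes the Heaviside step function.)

F(ω) = \frac{7 \left(i \omega + 1\right)}{\left(i \omega + 1\right)^{2} + 16}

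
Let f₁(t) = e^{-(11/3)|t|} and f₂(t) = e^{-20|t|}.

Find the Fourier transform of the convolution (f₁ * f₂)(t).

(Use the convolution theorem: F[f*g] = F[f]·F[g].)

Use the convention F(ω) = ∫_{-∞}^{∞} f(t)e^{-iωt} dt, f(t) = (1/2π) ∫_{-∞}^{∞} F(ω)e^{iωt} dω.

F[f₁*f₂](ω) = \frac{2640}{\left(\omega^{2} + 400\right) \left(9 \omega^{2} + 121\right)}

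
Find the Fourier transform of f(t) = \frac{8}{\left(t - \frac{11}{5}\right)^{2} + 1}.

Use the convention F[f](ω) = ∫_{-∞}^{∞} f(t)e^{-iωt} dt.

F(ω) = 8 \pi e^{- \frac{11 i \omega}{5} - \left|{\omega}\right|}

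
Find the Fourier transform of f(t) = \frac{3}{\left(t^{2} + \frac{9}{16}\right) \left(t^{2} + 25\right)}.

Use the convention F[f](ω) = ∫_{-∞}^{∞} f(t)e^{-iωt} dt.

F(ω) = - \frac{48 \pi e^{- 5 \left|{\omega}\right|}}{1955} + \frac{64 \pi e^{- \frac{3 \left|{\omega}\right|}{4}}}{391}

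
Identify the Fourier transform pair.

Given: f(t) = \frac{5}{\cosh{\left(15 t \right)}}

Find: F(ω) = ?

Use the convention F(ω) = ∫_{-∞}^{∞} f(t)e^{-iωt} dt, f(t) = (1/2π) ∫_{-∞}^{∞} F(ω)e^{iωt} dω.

F(ω) = \frac{\pi}{3 \cosh{\left(\frac{\pi \omega}{30} \right)}}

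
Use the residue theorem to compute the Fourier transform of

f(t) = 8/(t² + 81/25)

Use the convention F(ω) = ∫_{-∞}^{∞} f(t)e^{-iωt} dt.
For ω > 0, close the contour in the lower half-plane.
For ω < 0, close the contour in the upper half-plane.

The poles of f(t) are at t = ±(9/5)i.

Let g(z) = f(z)e^{-iωz}; for large |z| the factor e^{-iωz} decays in the lower half-plane when ω > 0 and in the upper half-plane when ω < 0.

Case ω > 0 (lower half-plane, clockwise contour ⇒ F(ω) = -2πi·ΣRes):
  Res_{z = - \frac{9 i}{5}} g(z) = \frac{20 i e^{- \frac{9 \omega}{5}}}{9}
  F(ω) = -2πi·ΣRes = \frac{40 \pi e^{- \frac{9 \omega}{5}}}{9}

Case ω < 0 (upper half-plane, counterclockwise contour ⇒ F(ω) = +2πi·ΣRes):
  Res_{z = \frac{9 i}{5}} g(z) = - \frac{20 i e^{\frac{9 \omega}{5}}}{9}
  F(ω) = 2πi·ΣRes = \frac{40 \pi e^{\frac{9 \omega}{5}}}{9}

Both cases combine into a single formula in |ω|:

F(ω) = \frac{40 \pi e^{- \frac{9 \left|{\omega}\right|}{5}}}{9}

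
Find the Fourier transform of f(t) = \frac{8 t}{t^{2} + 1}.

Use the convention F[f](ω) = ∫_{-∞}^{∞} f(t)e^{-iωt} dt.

F(ω) = - 8 i \pi e^{- \left|{\omega}\right|} \operatorname{sign}{\left(\omega \right)}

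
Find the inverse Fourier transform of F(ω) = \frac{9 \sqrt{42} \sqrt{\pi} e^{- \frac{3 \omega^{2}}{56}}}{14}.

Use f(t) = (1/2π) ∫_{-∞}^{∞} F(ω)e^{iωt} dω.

f(t) = 9 e^{- \frac{14 t^{2}}{3}}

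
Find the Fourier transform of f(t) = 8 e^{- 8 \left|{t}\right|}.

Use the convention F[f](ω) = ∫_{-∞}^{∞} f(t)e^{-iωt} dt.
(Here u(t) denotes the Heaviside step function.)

F(ω) = \frac{128}{\omega^{2} + 64}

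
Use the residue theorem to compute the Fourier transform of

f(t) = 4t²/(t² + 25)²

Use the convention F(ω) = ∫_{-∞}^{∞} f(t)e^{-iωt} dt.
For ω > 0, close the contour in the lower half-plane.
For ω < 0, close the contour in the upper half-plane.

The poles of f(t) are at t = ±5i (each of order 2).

Let g(z) = f(z)e^{-iωz}; for large |z| the factor e^{-iωz} decays in the lower half-plane when ω > 0 and in the upper half-plane when ω < 0.

Case ω > 0 (lower half-plane, clockwise contour ⇒ F(ω) = -2πi·ΣRes):
  Res_{z = - 5 i} g(z) = i \left(\frac{1}{5} - \omega\right) e^{- 5 \omega} (pole of order 2)
  F(ω) = -2πi·ΣRes = \frac{2 \pi \left(1 - 5 \omega\right) e^{- 5 \omega}}{5}

Case ω < 0 (upper half-plane, counterclockwise contour ⇒ F(ω) = +2πi·ΣRes):
  Res_{z = 5 i} g(z) = i \left(- \omega - \frac{1}{5}\right) e^{5 \omega} (pole of order 2)
  F(ω) = 2πi·ΣRes = \frac{2 \pi \left(5 \omega + 1\right) e^{5 \omega}}{5}

Both cases combine into a single formula in |ω|:

F(ω) = \frac{2 \pi \left(1 - 5 \left|{\omega}\right|\right) e^{- 5 \left|{\omega}\right|}}{5}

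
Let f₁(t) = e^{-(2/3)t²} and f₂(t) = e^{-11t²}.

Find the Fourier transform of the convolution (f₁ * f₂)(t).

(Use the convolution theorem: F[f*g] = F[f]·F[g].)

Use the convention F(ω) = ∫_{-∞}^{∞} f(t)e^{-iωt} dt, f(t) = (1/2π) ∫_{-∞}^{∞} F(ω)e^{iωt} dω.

F[f₁*f₂](ω) = \frac{\sqrt{66} \pi e^{- \frac{35 \omega^{2}}{88}}}{22}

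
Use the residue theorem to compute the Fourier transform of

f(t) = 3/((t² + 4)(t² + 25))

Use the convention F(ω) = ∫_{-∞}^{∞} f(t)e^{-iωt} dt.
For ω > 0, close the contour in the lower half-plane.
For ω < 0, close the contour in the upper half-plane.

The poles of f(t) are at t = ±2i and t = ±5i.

Let g(z) = f(z)e^{-iωz}; for large |z| the factor e^{-iωz} decays in the lower half-plane when ω > 0 and in the upper half-plane when ω < 0.

Case ω > 0 (lower half-plane, clockwise contour ⇒ F(ω) = -2πi·ΣRes):
  Res_{z = - 2 i} g(z) = \frac{i e^{- 2 \omega}}{28}
  Res_{z = - 5 i} g(z) = - \frac{i e^{- 5 \omega}}{70}
  F(ω) = -2πi·ΣRes = \frac{\pi \left(5 e^{3 \omega} - 2\right) e^{- 5 \omega}}{70}

Case ω < 0 (upper half-plane, counterclockwise contour ⇒ F(ω) = +2πi·ΣRes):
  Res_{z = 2 i} g(z) = - \frac{i e^{2 \omega}}{28}
  Res_{z = 5 i} g(z) = \frac{i e^{5 \omega}}{70}
  F(ω) = 2πi·ΣRes = \frac{\pi \left(5 - 2 e^{3 \omega}\right) e^{2 \omega}}{70}

Both cases combine into a single formula in |ω|:

F(ω) = \frac{\pi \left(5 e^{3 \left|{\omega}\right|} - 2\right) e^{- 5 \left|{\omega}\right|}}{70}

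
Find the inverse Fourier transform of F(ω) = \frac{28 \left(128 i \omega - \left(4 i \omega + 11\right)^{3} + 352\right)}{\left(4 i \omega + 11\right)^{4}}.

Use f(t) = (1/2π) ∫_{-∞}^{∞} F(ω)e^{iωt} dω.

f(t) = 7 \left(t^{2} - 1\right) e^{- \frac{11 t}{4}} u\left(t\right)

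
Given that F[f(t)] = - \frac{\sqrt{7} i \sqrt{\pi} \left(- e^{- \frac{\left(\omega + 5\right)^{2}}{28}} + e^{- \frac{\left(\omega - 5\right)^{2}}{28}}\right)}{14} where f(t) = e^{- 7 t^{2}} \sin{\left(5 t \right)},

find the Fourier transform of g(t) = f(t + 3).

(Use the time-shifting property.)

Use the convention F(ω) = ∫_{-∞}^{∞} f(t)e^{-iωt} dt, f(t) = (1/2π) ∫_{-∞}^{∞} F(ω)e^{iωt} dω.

F[g](ω) = \frac{\sqrt{7} i \sqrt{\pi} \left(1 - e^{\frac{5 \omega}{7}}\right) e^{- \frac{\omega^{2}}{28} - \frac{5 \omega}{14} + 3 i \omega - \frac{25}{28}}}{14}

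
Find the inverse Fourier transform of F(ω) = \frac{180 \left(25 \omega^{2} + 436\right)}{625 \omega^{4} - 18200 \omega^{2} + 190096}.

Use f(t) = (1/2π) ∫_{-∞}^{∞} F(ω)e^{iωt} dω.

f(t) = 3 e^{- \frac{6 \left|{t}\right|}{5}} \cos{\left(4 \left|{t}\right| \right)}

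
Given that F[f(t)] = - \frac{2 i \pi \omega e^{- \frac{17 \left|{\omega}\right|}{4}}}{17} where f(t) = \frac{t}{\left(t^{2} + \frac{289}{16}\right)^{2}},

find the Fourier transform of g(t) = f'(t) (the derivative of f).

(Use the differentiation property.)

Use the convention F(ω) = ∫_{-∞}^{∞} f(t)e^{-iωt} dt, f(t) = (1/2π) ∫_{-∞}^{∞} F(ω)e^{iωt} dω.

F[g](ω) = \frac{2 \pi \omega^{2} e^{- \frac{17 \left|{\omega}\right|}{4}}}{17}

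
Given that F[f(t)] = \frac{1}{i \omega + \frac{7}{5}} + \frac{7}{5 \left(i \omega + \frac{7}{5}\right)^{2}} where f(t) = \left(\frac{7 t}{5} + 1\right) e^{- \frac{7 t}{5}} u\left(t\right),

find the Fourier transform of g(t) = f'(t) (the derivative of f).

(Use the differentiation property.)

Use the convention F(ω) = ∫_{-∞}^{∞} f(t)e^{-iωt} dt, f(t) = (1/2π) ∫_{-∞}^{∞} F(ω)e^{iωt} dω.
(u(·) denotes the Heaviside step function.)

F[g](ω) = \frac{5 \omega \left(5 \omega - 14 i\right)}{25 \omega^{2} - 70 i \omega - 49}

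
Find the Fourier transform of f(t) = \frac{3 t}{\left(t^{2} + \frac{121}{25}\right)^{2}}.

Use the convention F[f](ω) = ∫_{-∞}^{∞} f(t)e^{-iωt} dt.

F(ω) = - \frac{15 i \pi \omega e^{- \frac{11 \left|{\omega}\right|}{5}}}{22}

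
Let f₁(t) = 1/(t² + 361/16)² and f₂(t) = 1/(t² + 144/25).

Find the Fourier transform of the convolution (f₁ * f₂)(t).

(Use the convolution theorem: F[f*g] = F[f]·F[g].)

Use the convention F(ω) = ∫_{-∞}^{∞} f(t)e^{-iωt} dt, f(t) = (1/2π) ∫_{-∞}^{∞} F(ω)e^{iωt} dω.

F[f₁*f₂](ω) = \frac{10 \pi^{2} \left(19 \left|{\omega}\right| + 4\right) e^{- \frac{143 \left|{\omega}\right|}{20}}}{20577}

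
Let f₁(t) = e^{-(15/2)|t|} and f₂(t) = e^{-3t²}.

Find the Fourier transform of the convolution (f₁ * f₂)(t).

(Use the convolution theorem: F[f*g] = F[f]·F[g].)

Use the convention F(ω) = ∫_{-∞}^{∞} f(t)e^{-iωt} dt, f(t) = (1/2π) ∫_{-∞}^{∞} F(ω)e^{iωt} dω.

F[f₁*f₂](ω) = \frac{20 \sqrt{3} \sqrt{\pi} e^{- \frac{\omega^{2}}{12}}}{4 \omega^{2} + 225}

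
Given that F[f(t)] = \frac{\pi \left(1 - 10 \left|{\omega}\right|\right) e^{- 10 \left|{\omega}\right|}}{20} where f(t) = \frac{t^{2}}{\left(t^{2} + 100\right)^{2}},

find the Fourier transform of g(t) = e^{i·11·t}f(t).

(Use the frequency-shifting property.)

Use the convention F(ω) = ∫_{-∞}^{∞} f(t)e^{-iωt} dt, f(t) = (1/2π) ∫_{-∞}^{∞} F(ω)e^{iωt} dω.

F[g](ω) = \frac{\pi \left(1 - 10 \left|{\omega - 11}\right|\right) e^{- 10 \left|{\omega - 11}\right|}}{20}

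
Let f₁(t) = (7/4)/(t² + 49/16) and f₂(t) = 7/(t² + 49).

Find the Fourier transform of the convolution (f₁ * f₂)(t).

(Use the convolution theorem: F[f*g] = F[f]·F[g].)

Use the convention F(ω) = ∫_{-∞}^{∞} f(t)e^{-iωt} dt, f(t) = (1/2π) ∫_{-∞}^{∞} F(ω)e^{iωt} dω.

F[f₁*f₂](ω) = \pi^{2} e^{- \frac{35 \left|{\omega}\right|}{4}}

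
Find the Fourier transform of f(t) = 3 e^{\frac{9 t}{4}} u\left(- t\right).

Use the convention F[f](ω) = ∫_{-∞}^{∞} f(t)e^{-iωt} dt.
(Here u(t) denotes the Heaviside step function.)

F(ω) = - \frac{12}{4 i \omega - 9}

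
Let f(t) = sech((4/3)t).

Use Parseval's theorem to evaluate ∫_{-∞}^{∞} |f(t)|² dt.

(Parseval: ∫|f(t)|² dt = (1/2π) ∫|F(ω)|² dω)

∫|f(t)|² dt = \frac{3}{2}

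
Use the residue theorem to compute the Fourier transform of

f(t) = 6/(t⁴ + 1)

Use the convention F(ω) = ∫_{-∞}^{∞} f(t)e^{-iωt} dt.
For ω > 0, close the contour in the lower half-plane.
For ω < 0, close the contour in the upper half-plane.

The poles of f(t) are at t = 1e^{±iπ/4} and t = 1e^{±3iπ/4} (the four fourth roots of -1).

Let g(z) = f(z)e^{-iωz}; for large |z| the factor e^{-iωz} decays in the lower half-plane when ω > 0 and in the upper half-plane when ω < 0.

Case ω > 0 (lower half-plane, clockwise contour ⇒ F(ω) = -2πi·ΣRes):
  Res_{z = - \frac{\sqrt{2}}{2} - \frac{\sqrt{2} i}{2}} g(z) = \frac{3 \sqrt{2} i \left(1 - i\right) e^{\frac{\sqrt{2} \omega \left(-1 + i\right)}{2}}}{4}
  Res_{z = \frac{\sqrt{2}}{2} - \frac{\sqrt{2} i}{2}} g(z) = \frac{3 \sqrt{2} i \left(1 + i\right) e^{- \frac{\sqrt{2} \omega \left(1 + i\right)}{2}}}{4}
  F(ω) = -2πi·ΣRes = \frac{3 \sqrt{2} \pi \left(1 - i\right) \left(e^{\sqrt{2} i \omega} + i\right) e^{- \frac{\sqrt{2} \omega \left(1 + i\right)}{2}}}{2} = 6 \pi e^{- \frac{\sqrt{2} \omega}{2}} \sin{\left(\frac{\sqrt{2} \omega}{2} + \frac{\pi}{4} \right)}

Case ω < 0 (upper half-plane, counterclockwise contour ⇒ F(ω) = +2πi·ΣRes):
  Res_{z = \frac{\sqrt{2}}{2} + \frac{\sqrt{2} i}{2}} g(z) = \frac{3 \sqrt{2} i \left(-1 + i\right) e^{\frac{\sqrt{2} \omega \left(1 - i\right)}{2}}}{4}
  Res_{z = - \frac{\sqrt{2}}{2} + \frac{\sqrt{2} i}{2}} g(z) = \frac{3 \sqrt{2} \left(1 - i\right) e^{\frac{\sqrt{2} \omega \left(1 + i\right)}{2}}}{4}
  F(ω) = 2πi·ΣRes = - \frac{3 \sqrt{2} i \pi \left(i \left(1 - i\right) e^{\frac{\sqrt{2} \omega \left(1 - i\right)}{2}} - \left(1 - i\right) e^{\frac{\sqrt{2} \omega \left(1 + i\right)}{2}}\right)}{2} = 6 \pi e^{\frac{\sqrt{2} \omega}{2}} \cos{\left(\frac{\sqrt{2} \omega}{2} + \frac{\pi}{4} \right)}

Both cases combine into a single formula in |ω|:

F(ω) = 6 \pi e^{- \frac{\sqrt{2} \left|{\omega}\right|}{2}} \sin{\left(\frac{\sqrt{2} \left|{\omega}\right|}{2} + \frac{\pi}{4} \right)}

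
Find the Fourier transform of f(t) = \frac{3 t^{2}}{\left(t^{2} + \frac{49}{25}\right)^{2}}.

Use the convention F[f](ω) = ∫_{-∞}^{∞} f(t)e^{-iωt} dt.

F(ω) = \frac{3 \pi \left(5 - 7 \left|{\omega}\right|\right) e^{- \frac{7 \left|{\omega}\right|}{5}}}{14}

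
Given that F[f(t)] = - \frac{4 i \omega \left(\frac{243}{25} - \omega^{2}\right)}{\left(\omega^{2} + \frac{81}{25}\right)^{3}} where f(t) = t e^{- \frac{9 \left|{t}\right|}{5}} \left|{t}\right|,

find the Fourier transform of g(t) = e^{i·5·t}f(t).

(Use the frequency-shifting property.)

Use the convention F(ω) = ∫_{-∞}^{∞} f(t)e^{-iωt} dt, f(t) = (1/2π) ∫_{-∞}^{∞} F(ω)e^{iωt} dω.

F[g](ω) = \frac{2500 i \left(\omega - 5\right) \left(25 \left(\omega - 5\right)^{2} - 243\right)}{\left(25 \left(\omega - 5\right)^{2} + 81\right)^{3}}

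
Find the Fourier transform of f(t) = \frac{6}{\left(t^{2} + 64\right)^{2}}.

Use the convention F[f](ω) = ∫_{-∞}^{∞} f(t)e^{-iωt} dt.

F(ω) = \frac{3 \pi \left(8 \left|{\omega}\right| + 1\right) e^{- 8 \left|{\omega}\right|}}{512}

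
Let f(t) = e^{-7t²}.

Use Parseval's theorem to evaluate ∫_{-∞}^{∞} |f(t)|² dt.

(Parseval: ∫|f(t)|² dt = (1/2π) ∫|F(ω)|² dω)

∫|f(t)|² dt = \frac{\sqrt{14} \sqrt{\pi}}{14}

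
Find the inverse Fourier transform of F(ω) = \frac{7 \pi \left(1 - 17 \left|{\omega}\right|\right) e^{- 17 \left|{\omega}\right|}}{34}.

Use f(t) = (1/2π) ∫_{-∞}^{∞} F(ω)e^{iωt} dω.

f(t) = \frac{7 t^{2}}{\left(t^{2} + 289\right)^{2}}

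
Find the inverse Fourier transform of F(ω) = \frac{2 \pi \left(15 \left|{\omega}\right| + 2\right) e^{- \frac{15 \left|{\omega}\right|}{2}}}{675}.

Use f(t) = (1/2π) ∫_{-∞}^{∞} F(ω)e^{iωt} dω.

f(t) = \frac{5}{\left(t^{2} + \frac{225}{4}\right)^{2}}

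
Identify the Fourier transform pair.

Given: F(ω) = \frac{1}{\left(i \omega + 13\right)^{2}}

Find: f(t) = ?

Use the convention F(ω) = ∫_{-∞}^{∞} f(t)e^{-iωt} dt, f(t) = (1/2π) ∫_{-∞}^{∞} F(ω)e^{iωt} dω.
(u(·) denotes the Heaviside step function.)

f(t) = t e^{- 13 t} u\left(t\right)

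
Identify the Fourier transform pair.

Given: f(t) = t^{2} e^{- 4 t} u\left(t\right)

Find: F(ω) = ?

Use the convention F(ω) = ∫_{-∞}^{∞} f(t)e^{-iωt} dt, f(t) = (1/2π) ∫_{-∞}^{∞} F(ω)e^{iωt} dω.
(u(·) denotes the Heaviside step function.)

F(ω) = \frac{2}{\left(i \omega + 4\right)^{3}}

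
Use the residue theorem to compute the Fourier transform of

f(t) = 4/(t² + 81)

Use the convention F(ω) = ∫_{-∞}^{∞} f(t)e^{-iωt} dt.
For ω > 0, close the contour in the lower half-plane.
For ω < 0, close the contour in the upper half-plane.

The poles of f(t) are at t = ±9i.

Let g(z) = f(z)e^{-iωz}; for large |z| the factor e^{-iωz} decays in the lower half-plane when ω > 0 and in the upper half-plane when ω < 0.

Case ω > 0 (lower half-plane, clockwise contour ⇒ F(ω) = -2πi·ΣRes):
  Res_{z = - 9 i} g(z) = \frac{2 i e^{- 9 \omega}}{9}
  F(ω) = -2πi·ΣRes = \frac{4 \pi e^{- 9 \omega}}{9}

Case ω < 0 (upper half-plane, counterclockwise contour ⇒ F(ω) = +2πi·ΣRes):
  Res_{z = 9 i} g(z) = - \frac{2 i e^{9 \omega}}{9}
  F(ω) = 2πi·ΣRes = \frac{4 \pi e^{9 \omega}}{9}

Both cases combine into a single formula in |ω|:

F(ω) = \frac{4 \pi e^{- 9 \left|{\omega}\right|}}{9}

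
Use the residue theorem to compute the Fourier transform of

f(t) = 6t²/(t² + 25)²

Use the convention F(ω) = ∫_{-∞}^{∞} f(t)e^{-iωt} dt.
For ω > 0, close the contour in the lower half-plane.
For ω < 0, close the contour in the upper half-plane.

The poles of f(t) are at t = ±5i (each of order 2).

Let g(z) = f(z)e^{-iωz}; for large |z| the factor e^{-iωz} decays in the lower half-plane when ω > 0 and in the upper half-plane when ω < 0.

Case ω > 0 (lower half-plane, clockwise contour ⇒ F(ω) = -2πi·ΣRes):
  Res_{z = - 5 i} g(z) = \frac{3 i \left(1 - 5 \omega\right) e^{- 5 \omega}}{10} (pole of order 2)
  F(ω) = -2πi·ΣRes = \frac{3 \pi \left(1 - 5 \omega\right) e^{- 5 \omega}}{5}

Case ω < 0 (upper half-plane, counterclockwise contour ⇒ F(ω) = +2πi·ΣRes):
  Res_{z = 5 i} g(z) = \frac{3 i \left(- 5 \omega - 1\right) e^{5 \omega}}{10} (pole of order 2)
  F(ω) = 2πi·ΣRes = \frac{3 \pi \left(5 \omega + 1\right) e^{5 \omega}}{5}

Both cases combine into a single formula in |ω|:

F(ω) = \frac{3 \pi \left(1 - 5 \left|{\omega}\right|\right) e^{- 5 \left|{\omega}\right|}}{5}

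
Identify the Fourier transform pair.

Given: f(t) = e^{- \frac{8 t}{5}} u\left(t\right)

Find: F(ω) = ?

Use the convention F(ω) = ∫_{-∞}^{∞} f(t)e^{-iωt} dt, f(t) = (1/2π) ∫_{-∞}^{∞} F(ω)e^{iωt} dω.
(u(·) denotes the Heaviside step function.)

F(ω) = \frac{5}{5 i \omega + 8}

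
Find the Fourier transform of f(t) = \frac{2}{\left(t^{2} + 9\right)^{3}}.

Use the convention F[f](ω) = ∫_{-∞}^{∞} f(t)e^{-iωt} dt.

F(ω) = \frac{\pi \left(3 \omega^{2} + 3 \left|{\omega}\right| + 1\right) e^{- 3 \left|{\omega}\right|}}{324}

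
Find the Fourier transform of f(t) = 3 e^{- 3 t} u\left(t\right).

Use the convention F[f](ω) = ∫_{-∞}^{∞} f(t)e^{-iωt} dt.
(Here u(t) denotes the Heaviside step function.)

F(ω) = \frac{3}{i \omega + 3}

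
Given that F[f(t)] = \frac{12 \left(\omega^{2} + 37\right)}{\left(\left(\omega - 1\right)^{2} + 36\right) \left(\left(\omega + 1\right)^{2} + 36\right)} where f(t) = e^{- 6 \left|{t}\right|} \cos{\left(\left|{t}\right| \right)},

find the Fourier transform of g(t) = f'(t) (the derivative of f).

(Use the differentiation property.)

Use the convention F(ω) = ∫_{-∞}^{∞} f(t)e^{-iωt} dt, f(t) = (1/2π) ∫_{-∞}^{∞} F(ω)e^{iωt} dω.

F[g](ω) = \frac{12 i \omega \left(\omega^{2} + 37\right)}{\omega^{4} + 70 \omega^{2} + 1369}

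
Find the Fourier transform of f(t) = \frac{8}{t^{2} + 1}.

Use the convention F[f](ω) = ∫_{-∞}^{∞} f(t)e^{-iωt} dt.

F(ω) = 8 \pi e^{- \left|{\omega}\right|}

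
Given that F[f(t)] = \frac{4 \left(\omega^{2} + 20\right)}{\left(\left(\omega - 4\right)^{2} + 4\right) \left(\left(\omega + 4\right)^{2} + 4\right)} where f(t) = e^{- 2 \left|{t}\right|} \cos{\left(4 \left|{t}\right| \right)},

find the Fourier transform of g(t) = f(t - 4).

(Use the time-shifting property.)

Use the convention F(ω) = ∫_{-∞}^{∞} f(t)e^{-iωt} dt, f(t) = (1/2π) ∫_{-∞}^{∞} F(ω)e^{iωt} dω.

F[g](ω) = \frac{4 \left(\omega^{2} + 20\right) e^{- 4 i \omega}}{\omega^{4} - 24 \omega^{2} + 400}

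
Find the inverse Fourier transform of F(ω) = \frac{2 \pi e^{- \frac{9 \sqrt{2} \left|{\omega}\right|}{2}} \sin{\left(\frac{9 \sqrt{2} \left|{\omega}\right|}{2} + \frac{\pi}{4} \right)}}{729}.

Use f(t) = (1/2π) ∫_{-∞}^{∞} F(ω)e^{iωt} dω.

f(t) = \frac{2}{t^{4} + 6561}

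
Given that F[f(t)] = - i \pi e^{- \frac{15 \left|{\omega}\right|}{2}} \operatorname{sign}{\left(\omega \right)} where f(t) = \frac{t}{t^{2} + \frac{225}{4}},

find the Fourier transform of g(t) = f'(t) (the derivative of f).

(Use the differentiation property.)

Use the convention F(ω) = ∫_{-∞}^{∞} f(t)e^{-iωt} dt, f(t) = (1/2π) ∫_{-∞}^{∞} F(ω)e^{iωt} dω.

F[g](ω) = \pi \omega e^{- \frac{15 \left|{\omega}\right|}{2}} \operatorname{sign}{\left(\omega \right)}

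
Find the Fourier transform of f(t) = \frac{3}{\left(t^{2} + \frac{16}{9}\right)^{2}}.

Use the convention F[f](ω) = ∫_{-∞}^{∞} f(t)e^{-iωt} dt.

F(ω) = \frac{27 \pi \left(4 \left|{\omega}\right| + 3\right) e^{- \frac{4 \left|{\omega}\right|}{3}}}{128}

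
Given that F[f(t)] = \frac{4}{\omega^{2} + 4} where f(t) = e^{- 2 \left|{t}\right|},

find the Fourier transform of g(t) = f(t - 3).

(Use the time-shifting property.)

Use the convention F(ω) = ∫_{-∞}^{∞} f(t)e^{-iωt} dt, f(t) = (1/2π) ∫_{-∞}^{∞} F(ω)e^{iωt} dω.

F[g](ω) = \frac{4 e^{- 3 i \omega}}{\omega^{2} + 4}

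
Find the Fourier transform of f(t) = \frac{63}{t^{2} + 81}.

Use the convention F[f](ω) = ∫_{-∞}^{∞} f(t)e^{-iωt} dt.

F(ω) = 7 \pi e^{- 9 \left|{\omega}\right|}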